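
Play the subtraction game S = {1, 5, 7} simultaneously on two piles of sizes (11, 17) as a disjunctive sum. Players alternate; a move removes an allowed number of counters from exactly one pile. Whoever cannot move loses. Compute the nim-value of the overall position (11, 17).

0

All piles use S = {1, 5, 7}:
G(0) = 0
G(1) = mex{0} = 1
G(2) = mex{1} = 0
G(3) = mex{0} = 1
G(4) = mex{1} = 0
G(5) = mex{0,0} = 1
G(6) = mex{1,1} = 0
G(7) = mex{0,0,0} = 1
G(8) = mex{1,1,1} = 0
G(9) = mex{0,0,0} = 1
G(10) = mex{1,1,1} = 0
G(11) = mex{0,0,0} = 1
G(12) = mex{1,1,1} = 0
G(13) = mex{0,0,0} = 1
G(14) = mex{1,1,1} = 0
G(15) = mex{0,0,0} = 1
G(16) = mex{1,1,1} = 0
G(17) = mex{0,0,0} = 1
Pile A: G(11) = 1.
Pile B: G(17) = 1.
Combined Grundy value = 1 ⊕ 1 = 0.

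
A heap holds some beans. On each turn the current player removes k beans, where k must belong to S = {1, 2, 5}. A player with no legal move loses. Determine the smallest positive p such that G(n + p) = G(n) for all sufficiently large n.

3

n :  0  1  2  3  4  5  6  7  8  9 10 11 12 13 14
G :  0  1  2  0  1  2  0  1  2  0  1  2  0  1  2
G(n+3) = G(n) holds for n = 0,…,4 (a full window of length max(S) = 5), so the sequence is purely periodic with period 3.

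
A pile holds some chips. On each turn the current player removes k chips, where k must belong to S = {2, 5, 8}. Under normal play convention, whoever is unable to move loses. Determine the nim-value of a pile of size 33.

G(0) = 0
G(1) = mex{} = 0
G(2) = mex{0} = 1
G(3) = mex{0} = 1
G(4) = mex{1} = 0
G(5) = mex{1,0} = 2
G(6) = mex{0,0} = 1
G(7) = mex{2,1} = 0
G(8) = mex{1,1,0} = 2
G(9) = mex{0,0,0} = 1
G(10) = mex{2,2,1} = 0
G(11) = mex{1,1,1} = 0
G(12) = mex{0,0,0} = 1
G(13) = mex{0,2,2} = 1
G(14) = mex{1,1,1} = 0
G(15) = mex{1,0,0} = 2
G(16) = mex{0,0,2} = 1
G(17) = mex{2,1,1} = 0
G(18) = mex{1,1,0} = 2
G(19) = mex{0,0,0} = 1
G(20) = mex{2,2,1} = 0
G(21) = mex{1,1,1} = 0
G(22) = mex{0,0,0} = 1
G(23) = mex{0,2,2} = 1
G(24) = mex{1,1,1} = 0
G(25) = mex{1,0,0} = 2
G(26) = mex{0,0,2} = 1
G(27) = mex{2,1,1} = 0
G(28) = mex{1,1,0} = 2
G(29) = mex{0,0,0} = 1
G(30) = mex{2,2,1} = 0
G(31) = mex{1,1,1} = 0
G(32) = mex{0,0,0} = 1
G(33) = mex{0,2,2} = 1

1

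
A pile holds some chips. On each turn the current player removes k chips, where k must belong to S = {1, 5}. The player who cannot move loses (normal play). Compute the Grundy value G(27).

n :  0  1  2  3  4  5  6  7  8  9 10 11 12 13 14 15 16 17 18 19 20 21 22 23 24 25 26 27
G :  0  1  0  1  0  1  0  1  0  1  0  1  0  1  0  1  0  1  0  1  0  1  0  1  0  1  0  1

1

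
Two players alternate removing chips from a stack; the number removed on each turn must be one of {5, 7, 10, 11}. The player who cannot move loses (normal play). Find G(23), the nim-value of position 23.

1

n :  0  1  2  3  4  5  6  7  8  9 10 11 12 13 14 15 16 17 18 19 20 21 22 23
G :  0  0  0  0  0  1  1  1  1  1  2  2  2  2  2  3  0  0  0  0  0  1  1  1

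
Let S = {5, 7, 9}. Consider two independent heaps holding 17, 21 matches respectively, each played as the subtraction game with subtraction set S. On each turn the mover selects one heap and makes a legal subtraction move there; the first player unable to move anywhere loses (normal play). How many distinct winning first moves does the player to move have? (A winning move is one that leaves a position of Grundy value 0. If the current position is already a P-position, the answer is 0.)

All heaps use S = {5, 7, 9}:
G(0) = 0
G(1) = mex{} = 0
G(2) = mex{} = 0
G(3) = mex{} = 0
G(4) = mex{} = 0
G(5) = mex{0} = 1
G(6) = mex{0} = 1
G(7) = mex{0,0} = 1
G(8) = mex{0,0} = 1
G(9) = mex{0,0,0} = 1
G(10) = mex{1,0,0} = 2
G(11) = mex{1,0,0} = 2
G(12) = mex{1,1,0} = 2
G(13) = mex{1,1,0} = 2
G(14) = mex{1,1,1} = 0
G(15) = mex{2,1,1} = 0
G(16) = mex{2,1,1} = 0
G(17) = mex{2,2,1} = 0
G(18) = mex{2,2,1} = 0
G(19) = mex{0,2,2} = 1
G(20) = mex{0,2,2} = 1
G(21) = mex{0,0,2} = 1
Heap A: G(17) = 0.
Heap B: G(21) = 1.
Combined Grundy value = 0 ⊕ 1 = 1.
A winning move leaves total XOR = 0, i.e. changes one component's Grundy value g to g ⊕ X where X is the current total.
Heap A: need g' = 0⊕1 = 1. Options: 17−5→G=2, 17−7→G=2, 17−9→G=1. Hits: 1.
Heap B: need g' = 1⊕1 = 0. Options: 21−5→G=0, 21−7→G=0, 21−9→G=2. Hits: 2.

3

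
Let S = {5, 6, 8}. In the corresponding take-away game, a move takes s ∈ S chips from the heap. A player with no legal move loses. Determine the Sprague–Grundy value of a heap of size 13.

G(0) = 0
G(1) = mex{} = 0
G(2) = mex{} = 0
G(3) = mex{} = 0
G(4) = mex{} = 0
G(5) = mex{0} = 1
G(6) = mex{0,0} = 1
G(7) = mex{0,0} = 1
G(8) = mex{0,0,0} = 1
G(9) = mex{0,0,0} = 1
G(10) = mex{1,0,0} = 2
G(11) = mex{1,1,0} = 2
G(12) = mex{1,1,0} = 2
G(13) = mex{1,1,1} = 0

0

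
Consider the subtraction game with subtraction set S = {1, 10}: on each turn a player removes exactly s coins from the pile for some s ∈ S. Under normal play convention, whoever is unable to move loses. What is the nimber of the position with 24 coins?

G(0) = 0
G(1) = mex{0} = 1
G(2) = mex{1} = 0
G(3) = mex{0} = 1
G(4) = mex{1} = 0
G(5) = mex{0} = 1
G(6) = mex{1} = 0
G(7) = mex{0} = 1
G(8) = mex{1} = 0
G(9) = mex{0} = 1
G(10) = mex{1,0} = 2
G(11) = mex{2,1} = 0
G(12) = mex{0,0} = 1
G(13) = mex{1,1} = 0
G(14) = mex{0,0} = 1
G(15) = mex{1,1} = 0
G(16) = mex{0,0} = 1
G(17) = mex{1,1} = 0
G(18) = mex{0,0} = 1
G(19) = mex{1,1} = 0
G(20) = mex{0,2} = 1
G(21) = mex{1,0} = 2
G(22) = mex{2,1} = 0
G(23) = mex{0,0} = 1
G(24) = mex{1,1} = 0

0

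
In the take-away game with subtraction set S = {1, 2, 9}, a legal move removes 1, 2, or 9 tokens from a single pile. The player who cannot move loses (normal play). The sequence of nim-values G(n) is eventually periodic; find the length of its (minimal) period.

10

n :  0  1  2  3  4  5  6  7  8  9 10 11 12 13 14 15 16 17 18 19 20 21
G :  0  1  2  0  1  2  0  1  2  3  0  1  2  0  1  2  0  1  2  3  0  1
G(n+10) = G(n) holds for n = 0,…,8 (a full window of length max(S) = 9), so the sequence is purely periodic with period 10.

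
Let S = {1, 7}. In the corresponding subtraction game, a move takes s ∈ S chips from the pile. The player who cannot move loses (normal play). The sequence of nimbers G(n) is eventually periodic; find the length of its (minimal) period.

G(0) = 0
G(1) = mex{0} = 1
G(2) = mex{1} = 0
G(3) = mex{0} = 1
G(4) = mex{1} = 0
G(5) = mex{0} = 1
G(6) = mex{1} = 0
G(7) = mex{0,0} = 1
G(8) = mex{1,1} = 0
G(9) = mex{0,0} = 1
G(10) = mex{1,1} = 0
G(11) = mex{0,0} = 1
G(12) = mex{1,1} = 0
G(13) = mex{0,0} = 1
G(14) = mex{1,1} = 0
G(n+2) = G(n) holds for n = 0,…,6 (a full window of length max(S) = 7), so the sequence is purely periodic with period 2.

2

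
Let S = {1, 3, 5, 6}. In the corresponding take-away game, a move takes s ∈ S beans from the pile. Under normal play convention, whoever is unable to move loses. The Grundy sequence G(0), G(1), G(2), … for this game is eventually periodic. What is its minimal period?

n :  0  1  2  3  4  5  6  7  8  9 10 11 12 13 14 15 16 17 18 19 20 21 22 23
G :  0  1  0  1  0  1  2  3  2  3  2  0  1  0  1  0  1  2  3  2  3  2  0  1
G(n+11) = G(n) holds for n = 0,…,5 (a full window of length max(S) = 6), so the sequence is purely periodic with period 11.

11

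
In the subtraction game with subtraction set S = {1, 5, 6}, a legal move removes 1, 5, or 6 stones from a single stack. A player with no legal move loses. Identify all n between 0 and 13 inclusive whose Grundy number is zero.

G(0) = 0
G(1) = mex{0} = 1
G(2) = mex{1} = 0
G(3) = mex{0} = 1
G(4) = mex{1} = 0
G(5) = mex{0,0} = 1
G(6) = mex{1,1,0} = 2
G(7) = mex{2,0,1} = 3
G(8) = mex{3,1,0} = 2
G(9) = mex{2,0,1} = 3
G(10) = mex{3,1,0} = 2
G(11) = mex{2,2,1} = 0
G(12) = mex{0,3,2} = 1
G(13) = mex{1,2,3} = 0
P-positions are exactly the n with G(n) = 0.

0, 2, 4, 11, 13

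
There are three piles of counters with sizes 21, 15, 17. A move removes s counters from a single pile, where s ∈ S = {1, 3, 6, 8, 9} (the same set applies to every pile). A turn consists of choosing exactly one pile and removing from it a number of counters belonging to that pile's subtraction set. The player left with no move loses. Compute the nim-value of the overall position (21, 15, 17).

3

All piles use S = {1, 3, 6, 8, 9}:
G(0) = 0
G(1) = mex{0} = 1
G(2) = mex{1} = 0
G(3) = mex{0,0} = 1
G(4) = mex{1,1} = 0
G(5) = mex{0,0} = 1
G(6) = mex{1,1,0} = 2
G(7) = mex{2,0,1} = 3
G(8) = mex{3,1,0,0} = 2
G(9) = mex{2,2,1,1,0} = 3
G(10) = mex{3,3,0,0,1} = 2
G(11) = mex{2,2,1,1,0} = 3
G(12) = mex{3,3,2,0,1} = 4
G(13) = mex{4,2,3,1,0} = 5
G(14) = mex{5,3,2,2,1} = 0
G(15) = mex{0,4,3,3,2} = 1
G(16) = mex{1,5,2,2,3} = 0
G(17) = mex{0,0,3,3,2} = 1
G(18) = mex{1,1,4,2,3} = 0
G(19) = mex{0,0,5,3,2} = 1
G(20) = mex{1,1,0,4,3} = 2
G(21) = mex{2,0,1,5,4} = 3
Pile A: G(21) = 3.
Pile B: G(15) = 1.
Pile C: G(17) = 1.
Combined Grundy value = 3 ⊕ 1 ⊕ 1 = 3.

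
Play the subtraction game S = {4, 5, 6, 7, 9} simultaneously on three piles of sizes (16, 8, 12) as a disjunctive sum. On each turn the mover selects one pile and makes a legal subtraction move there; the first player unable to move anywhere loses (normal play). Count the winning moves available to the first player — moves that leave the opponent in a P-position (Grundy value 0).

2

All piles use S = {4, 5, 6, 7, 9}:
G(0) = 0
G(1) = mex{} = 0
G(2) = mex{} = 0
G(3) = mex{} = 0
G(4) = mex{0} = 1
G(5) = mex{0,0} = 1
G(6) = mex{0,0,0} = 1
G(7) = mex{0,0,0,0} = 1
G(8) = mex{1,0,0,0} = 2
G(9) = mex{1,1,0,0,0} = 2
G(10) = mex{1,1,1,0,0} = 2
G(11) = mex{1,1,1,1,0} = 2
G(12) = mex{2,1,1,1,0} = 3
G(13) = mex{2,2,1,1,1} = 0
G(14) = mex{2,2,2,1,1} = 0
G(15) = mex{2,2,2,2,1} = 0
G(16) = mex{3,2,2,2,1} = 0
Pile A: G(16) = 0.
Pile B: G(8) = 2.
Pile C: G(12) = 3.
Combined Grundy value = 0 ⊕ 2 ⊕ 3 = 1.
A winning move leaves total XOR = 0, i.e. changes one component's Grundy value g to g ⊕ X where X is the current total.
Pile A: need g' = 0⊕1 = 1. Options: 16−4→G=3, 16−5→G=2, 16−6→G=2, 16−7→G=2, 16−9→G=1. Hits: 1.
Pile B: need g' = 2⊕1 = 3. Options: 8−4→G=1, 8−5→G=0, 8−6→G=0, 8−7→G=0. Hits: 0.
Pile C: need g' = 3⊕1 = 2. Options: 12−4→G=2, 12−5→G=1, 12−6→G=1, 12−7→G=1, 12−9→G=0. Hits: 1.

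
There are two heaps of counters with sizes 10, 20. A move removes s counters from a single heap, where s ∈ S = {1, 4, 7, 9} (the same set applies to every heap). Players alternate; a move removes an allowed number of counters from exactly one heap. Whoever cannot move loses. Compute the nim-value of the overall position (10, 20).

2

All heaps use S = {1, 4, 7, 9}:
n :  0  1  2  3  4  5  6  7  8  9 10 11 12 13 14 15 16 17 18 19 20
G :  0  1  0  1  2  0  1  2  0  1  0  1  2  0  1  2  0  1  0  1  2
Heap A: G(10) = 0.
Heap B: G(20) = 2.
Combined Grundy value = 0 ⊕ 2 = 2.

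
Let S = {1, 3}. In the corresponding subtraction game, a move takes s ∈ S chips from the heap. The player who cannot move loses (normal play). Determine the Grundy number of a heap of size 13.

G(0) = 0
G(1) = mex{0} = 1
G(2) = mex{1} = 0
G(3) = mex{0,0} = 1
G(4) = mex{1,1} = 0
G(5) = mex{0,0} = 1
G(6) = mex{1,1} = 0
G(7) = mex{0,0} = 1
G(8) = mex{1,1} = 0
G(9) = mex{0,0} = 1
G(10) = mex{1,1} = 0
G(11) = mex{0,0} = 1
G(12) = mex{1,1} = 0
G(13) = mex{0,0} = 1

1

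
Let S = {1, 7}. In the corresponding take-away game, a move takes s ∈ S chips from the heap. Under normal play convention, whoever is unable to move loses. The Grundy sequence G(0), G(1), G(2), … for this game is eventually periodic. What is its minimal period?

G(0) = 0
G(1) = mex{0} = 1
G(2) = mex{1} = 0
G(3) = mex{0} = 1
G(4) = mex{1} = 0
G(5) = mex{0} = 1
G(6) = mex{1} = 0
G(7) = mex{0,0} = 1
G(8) = mex{1,1} = 0
G(9) = mex{0,0} = 1
G(10) = mex{1,1} = 0
G(11) = mex{0,0} = 1
G(12) = mex{1,1} = 0
G(13) = mex{0,0} = 1
G(14) = mex{1,1} = 0
G(n+2) = G(n) holds for n = 0,…,6 (a full window of length max(S) = 7), so the sequence is purely periodic with period 2.

2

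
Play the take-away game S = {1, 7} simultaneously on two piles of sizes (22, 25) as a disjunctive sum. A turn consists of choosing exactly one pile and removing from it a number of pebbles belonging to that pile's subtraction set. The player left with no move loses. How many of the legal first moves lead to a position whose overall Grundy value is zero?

All piles use S = {1, 7}:
G(0) = 0
G(1) = mex{0} = 1
G(2) = mex{1} = 0
G(3) = mex{0} = 1
G(4) = mex{1} = 0
G(5) = mex{0} = 1
G(6) = mex{1} = 0
G(7) = mex{0,0} = 1
G(8) = mex{1,1} = 0
G(9) = mex{0,0} = 1
G(10) = mex{1,1} = 0
G(11) = mex{0,0} = 1
G(12) = mex{1,1} = 0
G(13) = mex{0,0} = 1
G(14) = mex{1,1} = 0
G(15) = mex{0,0} = 1
G(16) = mex{1,1} = 0
G(17) = mex{0,0} = 1
G(18) = mex{1,1} = 0
G(19) = mex{0,0} = 1
G(20) = mex{1,1} = 0
G(21) = mex{0,0} = 1
G(22) = mex{1,1} = 0
G(23) = mex{0,0} = 1
G(24) = mex{1,1} = 0
G(25) = mex{0,0} = 1
Pile A: G(22) = 0.
Pile B: G(25) = 1.
Combined Grundy value = 0 ⊕ 1 = 1.
A winning move leaves total XOR = 0, i.e. changes one component's Grundy value g to g ⊕ X where X is the current total.
Pile A: need g' = 0⊕1 = 1. Options: 22−1→G=1, 22−7→G=1. Hits: 2.
Pile B: need g' = 1⊕1 = 0. Options: 25−1→G=0, 25−7→G=0. Hits: 2.

4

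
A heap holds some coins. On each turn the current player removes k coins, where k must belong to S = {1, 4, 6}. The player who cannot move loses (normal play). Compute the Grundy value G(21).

n :  0  1  2  3  4  5  6  7  8  9 10 11 12 13 14 15 16 17 18 19 20 21
G :  0  1  0  1  2  0  1  0  1  2  0  1  0  1  2  0  1  0  1  2  0  1

1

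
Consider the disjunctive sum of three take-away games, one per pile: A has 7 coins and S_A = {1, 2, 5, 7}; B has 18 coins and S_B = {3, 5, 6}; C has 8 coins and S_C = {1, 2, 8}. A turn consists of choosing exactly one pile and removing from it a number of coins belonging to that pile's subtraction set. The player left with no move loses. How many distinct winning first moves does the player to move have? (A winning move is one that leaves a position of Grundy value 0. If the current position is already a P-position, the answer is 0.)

Pile A, S = {1, 2, 5, 7}:
G(0) = 0
G(1) = mex{0} = 1
G(2) = mex{1,0} = 2
G(3) = mex{2,1} = 0
G(4) = mex{0,2} = 1
G(5) = mex{1,0,0} = 2
G(6) = mex{2,1,1} = 0
G(7) = mex{0,2,2,0} = 1
G_A(7) = 1.
Pile B, S = {3, 5, 6}:
G(0) = 0
G(1) = mex{} = 0
G(2) = mex{} = 0
G(3) = mex{0} = 1
G(4) = mex{0} = 1
G(5) = mex{0,0} = 1
G(6) = mex{1,0,0} = 2
G(7) = mex{1,0,0} = 2
G(8) = mex{1,1,0} = 2
G(9) = mex{2,1,1} = 0
G(10) = mex{2,1,1} = 0
G(11) = mex{2,2,1} = 0
G(12) = mex{0,2,2} = 1
G(13) = mex{0,2,2} = 1
G(14) = mex{0,0,2} = 1
G(15) = mex{1,0,0} = 2
G(16) = mex{1,0,0} = 2
G(17) = mex{1,1,0} = 2
G(18) = mex{2,1,1} = 0
G_B(18) = 0.
Pile C, S = {1, 2, 8}:
n : 0 1 2 3 4 5 6 7 8
G : 0 1 2 0 1 2 0 1 2
G_C(8) = 2.
Combined Grundy value = 1 ⊕ 0 ⊕ 2 = 3.
A winning move leaves total XOR = 0, i.e. changes one component's Grundy value g to g ⊕ X where X is the current total.
Pile A: need g' = 1⊕3 = 2. Options: 7−1→G=0, 7−2→G=2, 7−5→G=2, 7−7→G=0. Hits: 2.
Pile B: need g' = 0⊕3 = 3. Options: 18−3→G=2, 18−5→G=1, 18−6→G=1. Hits: 0.
Pile C: need g' = 2⊕3 = 1. Options: 8−1→G=1, 8−2→G=0, 8−8→G=0. Hits: 1.

3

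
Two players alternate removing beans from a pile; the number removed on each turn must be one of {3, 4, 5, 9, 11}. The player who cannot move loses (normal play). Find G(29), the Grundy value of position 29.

G(0) = 0
G(1) = mex{} = 0
G(2) = mex{} = 0
G(3) = mex{0} = 1
G(4) = mex{0,0} = 1
G(5) = mex{0,0,0} = 1
G(6) = mex{1,0,0} = 2
G(7) = mex{1,1,0} = 2
G(8) = mex{1,1,1} = 0
G(9) = mex{2,1,1,0} = 3
G(10) = mex{2,2,1,0} = 3
G(11) = mex{0,2,2,0,0} = 1
G(12) = mex{3,0,2,1,0} = 4
G(13) = mex{3,3,0,1,0} = 2
G(14) = mex{1,3,3,1,1} = 0
G(15) = mex{4,1,3,2,1} = 0
G(16) = mex{2,4,1,2,1} = 0
G(17) = mex{0,2,4,0,2} = 1
G(18) = mex{0,0,2,3,2} = 1
G(19) = mex{0,0,0,3,0} = 1
G(20) = mex{1,0,0,1,3} = 2
G(21) = mex{1,1,0,4,3} = 2
G(22) = mex{1,1,1,2,1} = 0
G(23) = mex{2,1,1,0,4} = 3
G(24) = mex{2,2,1,0,2} = 3
G(25) = mex{0,2,2,0,0} = 1
G(26) = mex{3,0,2,1,0} = 4
G(27) = mex{3,3,0,1,0} = 2
G(28) = mex{1,3,3,1,1} = 0
G(29) = mex{4,1,3,2,1} = 0

0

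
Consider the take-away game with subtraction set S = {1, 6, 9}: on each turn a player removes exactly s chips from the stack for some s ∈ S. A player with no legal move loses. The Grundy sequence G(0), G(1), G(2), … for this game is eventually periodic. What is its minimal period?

5

G(0) = 0
G(1) = mex{0} = 1
G(2) = mex{1} = 0
G(3) = mex{0} = 1
G(4) = mex{1} = 0
G(5) = mex{0} = 1
G(6) = mex{1,0} = 2
G(7) = mex{2,1} = 0
G(8) = mex{0,0} = 1
G(9) = mex{1,1,0} = 2
G(10) = mex{2,0,1} = 3
G(11) = mex{3,1,0} = 2
G(12) = mex{2,2,1} = 0
G(13) = mex{0,0,0} = 1
G(14) = mex{1,1,1} = 0
G(15) = mex{0,2,2} = 1
G(16) = mex{1,3,0} = 2
G(17) = mex{2,2,1} = 0
G(18) = mex{0,0,2} = 1
G(19) = mex{1,1,3} = 0
G(20) = mex{0,0,2} = 1
G(21) = mex{1,1,0} = 2
G(22) = mex{2,2,1} = 0
G(23) = mex{0,0,0} = 1
G(24) = mex{1,1,1} = 0
G(25) = mex{0,0,2} = 1
G(26) = mex{1,1,0} = 2
From n = 11 onward G(n+5) = G(n); since this holds over max(S) = 9 consecutive positions the period is 5 (pre-period 11).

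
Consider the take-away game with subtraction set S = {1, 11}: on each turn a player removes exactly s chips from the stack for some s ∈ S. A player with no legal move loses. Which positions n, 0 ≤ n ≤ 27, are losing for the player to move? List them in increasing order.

0, 2, 4, 6, 8, 10, 12, 14, 16, 18, 20, 22, 24, 26

G(0) = 0
G(1) = mex{0} = 1
G(2) = mex{1} = 0
G(3) = mex{0} = 1
G(4) = mex{1} = 0
G(5) = mex{0} = 1
G(6) = mex{1} = 0
G(7) = mex{0} = 1
G(8) = mex{1} = 0
G(9) = mex{0} = 1
G(10) = mex{1} = 0
G(11) = mex{0,0} = 1
G(12) = mex{1,1} = 0
G(13) = mex{0,0} = 1
G(14) = mex{1,1} = 0
G(15) = mex{0,0} = 1
G(16) = mex{1,1} = 0
G(17) = mex{0,0} = 1
G(18) = mex{1,1} = 0
G(19) = mex{0,0} = 1
G(20) = mex{1,1} = 0
G(21) = mex{0,0} = 1
G(22) = mex{1,1} = 0
G(23) = mex{0,0} = 1
G(24) = mex{1,1} = 0
G(25) = mex{0,0} = 1
G(26) = mex{1,1} = 0
G(27) = mex{0,0} = 1
P-positions are exactly the n with G(n) = 0.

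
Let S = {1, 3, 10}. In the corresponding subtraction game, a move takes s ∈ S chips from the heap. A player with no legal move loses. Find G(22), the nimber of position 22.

G(0) = 0
G(1) = mex{0} = 1
G(2) = mex{1} = 0
G(3) = mex{0,0} = 1
G(4) = mex{1,1} = 0
G(5) = mex{0,0} = 1
G(6) = mex{1,1} = 0
G(7) = mex{0,0} = 1
G(8) = mex{1,1} = 0
G(9) = mex{0,0} = 1
G(10) = mex{1,1,0} = 2
G(11) = mex{2,0,1} = 3
G(12) = mex{3,1,0} = 2
G(13) = mex{2,2,1} = 0
G(14) = mex{0,3,0} = 1
G(15) = mex{1,2,1} = 0
G(16) = mex{0,0,0} = 1
G(17) = mex{1,1,1} = 0
G(18) = mex{0,0,0} = 1
G(19) = mex{1,1,1} = 0
G(20) = mex{0,0,2} = 1
G(21) = mex{1,1,3} = 0
G(22) = mex{0,0,2} = 1

1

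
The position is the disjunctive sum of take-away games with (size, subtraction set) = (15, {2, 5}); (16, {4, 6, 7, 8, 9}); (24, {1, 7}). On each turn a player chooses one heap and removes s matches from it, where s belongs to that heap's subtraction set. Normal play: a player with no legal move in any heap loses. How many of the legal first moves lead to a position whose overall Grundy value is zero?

0

Heap A, S = {2, 5}:
n :  0  1  2  3  4  5  6  7  8  9 10 11 12 13 14 15
G :  0  0  1  1  0  2  1  0  0  1  1  0  2  1  0  0
G_A(15) = 0.
Heap B, S = {4, 6, 7, 8, 9}:
G(0) = 0
G(1) = mex{} = 0
G(2) = mex{} = 0
G(3) = mex{} = 0
G(4) = mex{0} = 1
G(5) = mex{0} = 1
G(6) = mex{0,0} = 1
G(7) = mex{0,0,0} = 1
G(8) = mex{1,0,0,0} = 2
G(9) = mex{1,0,0,0,0} = 2
G(10) = mex{1,1,0,0,0} = 2
G(11) = mex{1,1,1,0,0} = 2
G(12) = mex{2,1,1,1,0} = 3
G(13) = mex{2,1,1,1,1} = 0
G(14) = mex{2,2,1,1,1} = 0
G(15) = mex{2,2,2,1,1} = 0
G(16) = mex{3,2,2,2,1} = 0
G_B(16) = 0.
Heap C, S = {1, 7}:
G(0) = 0
G(1) = mex{0} = 1
G(2) = mex{1} = 0
G(3) = mex{0} = 1
G(4) = mex{1} = 0
G(5) = mex{0} = 1
G(6) = mex{1} = 0
G(7) = mex{0,0} = 1
G(8) = mex{1,1} = 0
G(9) = mex{0,0} = 1
G(10) = mex{1,1} = 0
G(11) = mex{0,0} = 1
G(12) = mex{1,1} = 0
G(13) = mex{0,0} = 1
G(14) = mex{1,1} = 0
G(15) = mex{0,0} = 1
G(16) = mex{1,1} = 0
G(17) = mex{0,0} = 1
G(18) = mex{1,1} = 0
G(19) = mex{0,0} = 1
G(20) = mex{1,1} = 0
G(21) = mex{0,0} = 1
G(22) = mex{1,1} = 0
G(23) = mex{0,0} = 1
G(24) = mex{1,1} = 0
G_C(24) = 0.
Combined Grundy value = 0 ⊕ 0 ⊕ 0 = 0.
A winning move leaves total XOR = 0, i.e. changes one component's Grundy value g to g ⊕ X where X is the current total.
Heap A: target g' = 0⊕0 = 0, but every legal move changes the Grundy value (mex property), so 0 moves.
Heap B: target g' = 0⊕0 = 0, but every legal move changes the Grundy value (mex property), so 0 moves.
Heap C: target g' = 0⊕0 = 0, but every legal move changes the Grundy value (mex property), so 0 moves.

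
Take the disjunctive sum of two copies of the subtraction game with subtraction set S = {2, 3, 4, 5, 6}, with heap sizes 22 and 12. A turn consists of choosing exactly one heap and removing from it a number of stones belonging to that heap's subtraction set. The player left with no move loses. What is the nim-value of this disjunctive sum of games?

All heaps use S = {2, 3, 4, 5, 6}:
G(0) = 0
G(1) = mex{} = 0
G(2) = mex{0} = 1
G(3) = mex{0,0} = 1
G(4) = mex{1,0,0} = 2
G(5) = mex{1,1,0,0} = 2
G(6) = mex{2,1,1,0,0} = 3
G(7) = mex{2,2,1,1,0} = 3
G(8) = mex{3,2,2,1,1} = 0
G(9) = mex{3,3,2,2,1} = 0
G(10) = mex{0,3,3,2,2} = 1
G(11) = mex{0,0,3,3,2} = 1
G(12) = mex{1,0,0,3,3} = 2
G(13) = mex{1,1,0,0,3} = 2
G(14) = mex{2,1,1,0,0} = 3
G(15) = mex{2,2,1,1,0} = 3
G(16) = mex{3,2,2,1,1} = 0
G(17) = mex{3,3,2,2,1} = 0
G(18) = mex{0,3,3,2,2} = 1
G(19) = mex{0,0,3,3,2} = 1
G(20) = mex{1,0,0,3,3} = 2
G(21) = mex{1,1,0,0,3} = 2
G(22) = mex{2,1,1,0,0} = 3
Heap A: G(22) = 3.
Heap B: G(12) = 2.
Combined Grundy value = 3 ⊕ 2 = 1.

1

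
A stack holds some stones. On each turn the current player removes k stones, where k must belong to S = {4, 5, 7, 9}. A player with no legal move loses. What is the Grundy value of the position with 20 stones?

G(0) = 0
G(1) = mex{} = 0
G(2) = mex{} = 0
G(3) = mex{} = 0
G(4) = mex{0} = 1
G(5) = mex{0,0} = 1
G(6) = mex{0,0} = 1
G(7) = mex{0,0,0} = 1
G(8) = mex{1,0,0} = 2
G(9) = mex{1,1,0,0} = 2
G(10) = mex{1,1,0,0} = 2
G(11) = mex{1,1,1,0} = 2
G(12) = mex{2,1,1,0} = 3
G(13) = mex{2,2,1,1} = 0
G(14) = mex{2,2,1,1} = 0
G(15) = mex{2,2,2,1} = 0
G(16) = mex{3,2,2,1} = 0
G(17) = mex{0,3,2,2} = 1
G(18) = mex{0,0,2,2} = 1
G(19) = mex{0,0,3,2} = 1
G(20) = mex{0,0,0,2} = 1

1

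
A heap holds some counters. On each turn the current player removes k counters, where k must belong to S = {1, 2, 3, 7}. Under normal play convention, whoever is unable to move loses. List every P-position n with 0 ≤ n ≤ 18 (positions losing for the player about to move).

G(0) = 0
G(1) = mex{0} = 1
G(2) = mex{1,0} = 2
G(3) = mex{2,1,0} = 3
G(4) = mex{3,2,1} = 0
G(5) = mex{0,3,2} = 1
G(6) = mex{1,0,3} = 2
G(7) = mex{2,1,0,0} = 3
G(8) = mex{3,2,1,1} = 0
G(9) = mex{0,3,2,2} = 1
G(10) = mex{1,0,3,3} = 2
G(11) = mex{2,1,0,0} = 3
G(12) = mex{3,2,1,1} = 0
G(13) = mex{0,3,2,2} = 1
G(14) = mex{1,0,3,3} = 2
G(15) = mex{2,1,0,0} = 3
G(16) = mex{3,2,1,1} = 0
G(17) = mex{0,3,2,2} = 1
G(18) = mex{1,0,3,3} = 2
P-positions are exactly the n with G(n) = 0.

0, 4, 8, 12, 16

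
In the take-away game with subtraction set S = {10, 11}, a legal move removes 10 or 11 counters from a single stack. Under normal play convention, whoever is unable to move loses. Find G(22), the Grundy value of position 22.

n :  0  1  2  3  4  5  6  7  8  9 10 11 12 13 14 15 16 17 18 19 20 21 22
G :  0  0  0  0  0  0  0  0  0  0  1  1  1  1  1  1  1  1  1  1  2  0  0

0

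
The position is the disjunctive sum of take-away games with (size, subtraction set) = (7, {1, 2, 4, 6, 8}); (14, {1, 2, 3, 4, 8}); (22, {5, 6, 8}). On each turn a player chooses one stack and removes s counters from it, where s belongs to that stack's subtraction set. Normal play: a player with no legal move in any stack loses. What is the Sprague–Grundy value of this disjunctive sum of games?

Stack A, S = {1, 2, 4, 6, 8}:
n : 0 1 2 3 4 5 6 7
G : 0 1 2 0 1 2 3 4
G_A(7) = 4.
Stack B, S = {1, 2, 3, 4, 8}:
G(0) = 0
G(1) = mex{0} = 1
G(2) = mex{1,0} = 2
G(3) = mex{2,1,0} = 3
G(4) = mex{3,2,1,0} = 4
G(5) = mex{4,3,2,1} = 0
G(6) = mex{0,4,3,2} = 1
G(7) = mex{1,0,4,3} = 2
G(8) = mex{2,1,0,4,0} = 3
G(9) = mex{3,2,1,0,1} = 4
G(10) = mex{4,3,2,1,2} = 0
G(11) = mex{0,4,3,2,3} = 1
G(12) = mex{1,0,4,3,4} = 2
G(13) = mex{2,1,0,4,0} = 3
G(14) = mex{3,2,1,0,1} = 4
G_B(14) = 4.
Stack C, S = {5, 6, 8}:
G(0) = 0
G(1) = mex{} = 0
G(2) = mex{} = 0
G(3) = mex{} = 0
G(4) = mex{} = 0
G(5) = mex{0} = 1
G(6) = mex{0,0} = 1
G(7) = mex{0,0} = 1
G(8) = mex{0,0,0} = 1
G(9) = mex{0,0,0} = 1
G(10) = mex{1,0,0} = 2
G(11) = mex{1,1,0} = 2
G(12) = mex{1,1,0} = 2
G(13) = mex{1,1,1} = 0
G(14) = mex{1,1,1} = 0
G(15) = mex{2,1,1} = 0
G(16) = mex{2,2,1} = 0
G(17) = mex{2,2,1} = 0
G(18) = mex{0,2,2} = 1
G(19) = mex{0,0,2} = 1
G(20) = mex{0,0,2} = 1
G(21) = mex{0,0,0} = 1
G(22) = mex{0,0,0} = 1
G_C(22) = 1.
Combined Grundy value = 4 ⊕ 4 ⊕ 1 = 1.

1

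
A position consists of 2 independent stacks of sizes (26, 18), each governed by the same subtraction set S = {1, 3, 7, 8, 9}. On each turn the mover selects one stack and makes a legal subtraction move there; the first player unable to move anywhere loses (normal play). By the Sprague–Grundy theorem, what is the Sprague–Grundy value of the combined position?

2

All stacks use S = {1, 3, 7, 8, 9}:
n :  0  1  2  3  4  5  6  7  8  9 10 11 12 13 14 15 16 17 18 19 20 21 22 23 24 25 26
G :  0  1  0  1  0  1  0  1  2  3  2  3  2  3  2  3  0  1  0  1  0  1  0  1  2  3  2
Stack A: G(26) = 2.
Stack B: G(18) = 0.
Combined Grundy value = 2 ⊕ 0 = 2.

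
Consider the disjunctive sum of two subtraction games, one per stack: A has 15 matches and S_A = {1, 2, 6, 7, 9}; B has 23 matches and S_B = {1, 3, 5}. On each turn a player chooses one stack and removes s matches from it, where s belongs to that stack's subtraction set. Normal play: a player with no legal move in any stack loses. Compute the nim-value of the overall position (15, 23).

Stack A, S = {1, 2, 6, 7, 9}:
G(0) = 0
G(1) = mex{0} = 1
G(2) = mex{1,0} = 2
G(3) = mex{2,1} = 0
G(4) = mex{0,2} = 1
G(5) = mex{1,0} = 2
G(6) = mex{2,1,0} = 3
G(7) = mex{3,2,1,0} = 4
G(8) = mex{4,3,2,1} = 0
G(9) = mex{0,4,0,2,0} = 1
G(10) = mex{1,0,1,0,1} = 2
G(11) = mex{2,1,2,1,2} = 0
G(12) = mex{0,2,3,2,0} = 1
G(13) = mex{1,0,4,3,1} = 2
G(14) = mex{2,1,0,4,2} = 3
G(15) = mex{3,2,1,0,3} = 4
G_A(15) = 4.
Stack B, S = {1, 3, 5}:
n :  0  1  2  3  4  5  6  7  8  9 10 11 12 13 14 15 16 17 18 19 20 21 22 23
G :  0  1  0  1  0  1  0  1  0  1  0  1  0  1  0  1  0  1  0  1  0  1  0  1
G_B(23) = 1.
Combined Grundy value = 4 ⊕ 1 = 5.

5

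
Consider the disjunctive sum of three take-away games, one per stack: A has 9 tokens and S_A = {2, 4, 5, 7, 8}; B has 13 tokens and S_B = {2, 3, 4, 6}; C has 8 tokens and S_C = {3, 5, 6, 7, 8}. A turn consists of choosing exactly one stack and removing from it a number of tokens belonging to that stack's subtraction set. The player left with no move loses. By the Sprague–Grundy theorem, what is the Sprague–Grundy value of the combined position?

4

Stack A, S = {2, 4, 5, 7, 8}:
n : 0 1 2 3 4 5 6 7 8 9
G : 0 0 1 1 2 2 3 3 4 4
G_A(9) = 4.
Stack B, S = {2, 3, 4, 6}:
n :  0  1  2  3  4  5  6  7  8  9 10 11 12 13
G :  0  0  1  1  2  2  3  3  0  0  1  1  2  2
G_B(13) = 2.
Stack C, S = {3, 5, 6, 7, 8}:
n : 0 1 2 3 4 5 6 7 8
G : 0 0 0 1 1 1 2 2 2
G_C(8) = 2.
Combined Grundy value = 4 ⊕ 2 ⊕ 2 = 4.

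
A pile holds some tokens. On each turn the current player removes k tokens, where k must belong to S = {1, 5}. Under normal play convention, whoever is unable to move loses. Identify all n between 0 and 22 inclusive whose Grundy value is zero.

G(0) = 0
G(1) = mex{0} = 1
G(2) = mex{1} = 0
G(3) = mex{0} = 1
G(4) = mex{1} = 0
G(5) = mex{0,0} = 1
G(6) = mex{1,1} = 0
G(7) = mex{0,0} = 1
G(8) = mex{1,1} = 0
G(9) = mex{0,0} = 1
G(10) = mex{1,1} = 0
G(11) = mex{0,0} = 1
G(12) = mex{1,1} = 0
G(13) = mex{0,0} = 1
G(14) = mex{1,1} = 0
G(15) = mex{0,0} = 1
G(16) = mex{1,1} = 0
G(17) = mex{0,0} = 1
G(18) = mex{1,1} = 0
G(19) = mex{0,0} = 1
G(20) = mex{1,1} = 0
G(21) = mex{0,0} = 1
G(22) = mex{1,1} = 0
P-positions are exactly the n with G(n) = 0.

0, 2, 4, 6, 8, 10, 12, 14, 16, 18, 20, 22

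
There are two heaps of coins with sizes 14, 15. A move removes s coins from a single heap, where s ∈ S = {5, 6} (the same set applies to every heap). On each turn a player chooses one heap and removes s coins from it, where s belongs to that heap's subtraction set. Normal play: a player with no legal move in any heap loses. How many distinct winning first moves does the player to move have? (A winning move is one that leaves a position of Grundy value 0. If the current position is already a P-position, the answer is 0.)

All heaps use S = {5, 6}:
G(0) = 0
G(1) = mex{} = 0
G(2) = mex{} = 0
G(3) = mex{} = 0
G(4) = mex{} = 0
G(5) = mex{0} = 1
G(6) = mex{0,0} = 1
G(7) = mex{0,0} = 1
G(8) = mex{0,0} = 1
G(9) = mex{0,0} = 1
G(10) = mex{1,0} = 2
G(11) = mex{1,1} = 0
G(12) = mex{1,1} = 0
G(13) = mex{1,1} = 0
G(14) = mex{1,1} = 0
G(15) = mex{2,1} = 0
Heap A: G(14) = 0.
Heap B: G(15) = 0.
Combined Grundy value = 0 ⊕ 0 = 0.
A winning move leaves total XOR = 0, i.e. changes one component's Grundy value g to g ⊕ X where X is the current total.
Heap A: target g' = 0⊕0 = 0, but every legal move changes the Grundy value (mex property), so 0 moves.
Heap B: target g' = 0⊕0 = 0, but every legal move changes the Grundy value (mex property), so 0 moves.

0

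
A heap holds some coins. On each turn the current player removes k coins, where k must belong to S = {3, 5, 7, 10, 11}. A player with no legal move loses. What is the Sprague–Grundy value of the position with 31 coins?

G(0) = 0
G(1) = mex{} = 0
G(2) = mex{} = 0
G(3) = mex{0} = 1
G(4) = mex{0} = 1
G(5) = mex{0,0} = 1
G(6) = mex{1,0} = 2
G(7) = mex{1,0,0} = 2
G(8) = mex{1,1,0} = 2
G(9) = mex{2,1,0} = 3
G(10) = mex{2,1,1,0} = 3
G(11) = mex{2,2,1,0,0} = 3
G(12) = mex{3,2,1,0,0} = 4
G(13) = mex{3,2,2,1,0} = 4
G(14) = mex{3,3,2,1,1} = 0
G(15) = mex{4,3,2,1,1} = 0
G(16) = mex{4,3,3,2,1} = 0
G(17) = mex{0,4,3,2,2} = 1
G(18) = mex{0,4,3,2,2} = 1
G(19) = mex{0,0,4,3,2} = 1
G(20) = mex{1,0,4,3,3} = 2
G(21) = mex{1,0,0,3,3} = 2
G(22) = mex{1,1,0,4,3} = 2
G(23) = mex{2,1,0,4,4} = 3
G(24) = mex{2,1,1,0,4} = 3
G(25) = mex{2,2,1,0,0} = 3
G(26) = mex{3,2,1,0,0} = 4
G(27) = mex{3,2,2,1,0} = 4
G(28) = mex{3,3,2,1,1} = 0
G(29) = mex{4,3,2,1,1} = 0
G(30) = mex{4,3,3,2,1} = 0
G(31) = mex{0,4,3,2,2} = 1

1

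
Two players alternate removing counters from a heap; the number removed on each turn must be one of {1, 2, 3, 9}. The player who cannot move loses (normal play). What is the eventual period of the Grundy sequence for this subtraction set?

4

G(0) = 0
G(1) = mex{0} = 1
G(2) = mex{1,0} = 2
G(3) = mex{2,1,0} = 3
G(4) = mex{3,2,1} = 0
G(5) = mex{0,3,2} = 1
G(6) = mex{1,0,3} = 2
G(7) = mex{2,1,0} = 3
G(8) = mex{3,2,1} = 0
G(9) = mex{0,3,2,0} = 1
G(10) = mex{1,0,3,1} = 2
G(11) = mex{2,1,0,2} = 3
G(12) = mex{3,2,1,3} = 0
G(13) = mex{0,3,2,0} = 1
G(14) = mex{1,0,3,1} = 2
G(n+4) = G(n) holds for n = 0,…,8 (a full window of length max(S) = 9), so the sequence is purely periodic with period 4.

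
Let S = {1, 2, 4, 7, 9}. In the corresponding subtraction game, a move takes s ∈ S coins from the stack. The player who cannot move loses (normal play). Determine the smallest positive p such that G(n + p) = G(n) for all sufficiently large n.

n :  0  1  2  3  4  5  6  7  8  9 10 11 12 13 14 15 16 17 18 19 20 21 22 23
G :  0  1  2  0  1  2  0  1  2  3  4  0  1  2  0  1  2  0  1  2  3  4  0  1
G(n+11) = G(n) holds for n = 0,…,8 (a full window of length max(S) = 9), so the sequence is purely periodic with period 11.

11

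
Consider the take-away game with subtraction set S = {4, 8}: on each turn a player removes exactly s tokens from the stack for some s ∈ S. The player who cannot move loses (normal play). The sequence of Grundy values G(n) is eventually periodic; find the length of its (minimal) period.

12

G(0) = 0
G(1) = mex{} = 0
G(2) = mex{} = 0
G(3) = mex{} = 0
G(4) = mex{0} = 1
G(5) = mex{0} = 1
G(6) = mex{0} = 1
G(7) = mex{0} = 1
G(8) = mex{1,0} = 2
G(9) = mex{1,0} = 2
G(10) = mex{1,0} = 2
G(11) = mex{1,0} = 2
G(12) = mex{2,1} = 0
G(13) = mex{2,1} = 0
G(14) = mex{2,1} = 0
G(15) = mex{2,1} = 0
G(16) = mex{0,2} = 1
G(17) = mex{0,2} = 1
G(18) = mex{0,2} = 1
G(19) = mex{0,2} = 1
G(20) = mex{1,0} = 2
G(21) = mex{1,0} = 2
G(22) = mex{1,0} = 2
G(23) = mex{1,0} = 2
G(24) = mex{2,1} = 0
G(25) = mex{2,1} = 0
G(n+12) = G(n) holds for n = 0,…,7 (a full window of length max(S) = 8), so the sequence is purely periodic with period 12.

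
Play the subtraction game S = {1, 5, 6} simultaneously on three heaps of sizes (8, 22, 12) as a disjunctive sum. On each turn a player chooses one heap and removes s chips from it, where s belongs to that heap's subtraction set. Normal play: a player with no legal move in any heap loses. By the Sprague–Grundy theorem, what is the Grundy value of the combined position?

3

All heaps use S = {1, 5, 6}:
n :  0  1  2  3  4  5  6  7  8  9 10 11 12 13 14 15 16 17 18 19 20 21 22
G :  0  1  0  1  0  1  2  3  2  3  2  0  1  0  1  0  1  2  3  2  3  2  0
Heap A: G(8) = 2.
Heap B: G(22) = 0.
Heap C: G(12) = 1.
Combined Grundy value = 2 ⊕ 0 ⊕ 1 = 3.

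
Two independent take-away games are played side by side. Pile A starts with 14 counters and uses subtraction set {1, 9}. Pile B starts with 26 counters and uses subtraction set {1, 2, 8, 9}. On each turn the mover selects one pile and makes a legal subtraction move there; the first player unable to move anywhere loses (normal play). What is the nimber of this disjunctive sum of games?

0

Pile A, S = {1, 9}:
n :  0  1  2  3  4  5  6  7  8  9 10 11 12 13 14
G :  0  1  0  1  0  1  0  1  0  1  0  1  0  1  0
G_A(14) = 0.
Pile B, S = {1, 2, 8, 9}:
G(0) = 0
G(1) = mex{0} = 1
G(2) = mex{1,0} = 2
G(3) = mex{2,1} = 0
G(4) = mex{0,2} = 1
G(5) = mex{1,0} = 2
G(6) = mex{2,1} = 0
G(7) = mex{0,2} = 1
G(8) = mex{1,0,0} = 2
G(9) = mex{2,1,1,0} = 3
G(10) = mex{3,2,2,1} = 0
G(11) = mex{0,3,0,2} = 1
G(12) = mex{1,0,1,0} = 2
G(13) = mex{2,1,2,1} = 0
G(14) = mex{0,2,0,2} = 1
G(15) = mex{1,0,1,0} = 2
G(16) = mex{2,1,2,1} = 0
G(17) = mex{0,2,3,2} = 1
G(18) = mex{1,0,0,3} = 2
G(19) = mex{2,1,1,0} = 3
G(20) = mex{3,2,2,1} = 0
G(21) = mex{0,3,0,2} = 1
G(22) = mex{1,0,1,0} = 2
G(23) = mex{2,1,2,1} = 0
G(24) = mex{0,2,0,2} = 1
G(25) = mex{1,0,1,0} = 2
G(26) = mex{2,1,2,1} = 0
G_B(26) = 0.
Combined Grundy value = 0 ⊕ 0 = 0.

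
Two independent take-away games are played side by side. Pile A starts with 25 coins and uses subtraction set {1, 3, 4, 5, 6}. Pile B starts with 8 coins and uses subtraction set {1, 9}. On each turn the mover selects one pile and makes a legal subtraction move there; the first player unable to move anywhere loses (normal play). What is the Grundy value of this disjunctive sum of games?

3

Pile A, S = {1, 3, 4, 5, 6}:
G(0) = 0
G(1) = mex{0} = 1
G(2) = mex{1} = 0
G(3) = mex{0,0} = 1
G(4) = mex{1,1,0} = 2
G(5) = mex{2,0,1,0} = 3
G(6) = mex{3,1,0,1,0} = 2
G(7) = mex{2,2,1,0,1} = 3
G(8) = mex{3,3,2,1,0} = 4
G(9) = mex{4,2,3,2,1} = 0
G(10) = mex{0,3,2,3,2} = 1
G(11) = mex{1,4,3,2,3} = 0
G(12) = mex{0,0,4,3,2} = 1
G(13) = mex{1,1,0,4,3} = 2
G(14) = mex{2,0,1,0,4} = 3
G(15) = mex{3,1,0,1,0} = 2
G(16) = mex{2,2,1,0,1} = 3
G(17) = mex{3,3,2,1,0} = 4
G(18) = mex{4,2,3,2,1} = 0
G(19) = mex{0,3,2,3,2} = 1
G(20) = mex{1,4,3,2,3} = 0
G(21) = mex{0,0,4,3,2} = 1
G(22) = mex{1,1,0,4,3} = 2
G(23) = mex{2,0,1,0,4} = 3
G(24) = mex{3,1,0,1,0} = 2
G(25) = mex{2,2,1,0,1} = 3
G_A(25) = 3.
Pile B, S = {1, 9}:
G(0) = 0
G(1) = mex{0} = 1
G(2) = mex{1} = 0
G(3) = mex{0} = 1
G(4) = mex{1} = 0
G(5) = mex{0} = 1
G(6) = mex{1} = 0
G(7) = mex{0} = 1
G(8) = mex{1} = 0
G_B(8) = 0.
Combined Grundy value = 3 ⊕ 0 = 3.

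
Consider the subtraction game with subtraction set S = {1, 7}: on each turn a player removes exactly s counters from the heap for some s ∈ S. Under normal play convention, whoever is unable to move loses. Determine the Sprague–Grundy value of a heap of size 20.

G(0) = 0
G(1) = mex{0} = 1
G(2) = mex{1} = 0
G(3) = mex{0} = 1
G(4) = mex{1} = 0
G(5) = mex{0} = 1
G(6) = mex{1} = 0
G(7) = mex{0,0} = 1
G(8) = mex{1,1} = 0
G(9) = mex{0,0} = 1
G(10) = mex{1,1} = 0
G(11) = mex{0,0} = 1
G(12) = mex{1,1} = 0
G(13) = mex{0,0} = 1
G(14) = mex{1,1} = 0
G(15) = mex{0,0} = 1
G(16) = mex{1,1} = 0
G(17) = mex{0,0} = 1
G(18) = mex{1,1} = 0
G(19) = mex{0,0} = 1
G(20) = mex{1,1} = 0

0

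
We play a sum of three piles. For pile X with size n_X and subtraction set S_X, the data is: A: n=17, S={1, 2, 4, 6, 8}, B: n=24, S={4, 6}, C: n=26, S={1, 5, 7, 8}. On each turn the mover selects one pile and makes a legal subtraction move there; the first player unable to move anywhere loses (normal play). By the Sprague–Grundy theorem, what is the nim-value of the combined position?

Pile A, S = {1, 2, 4, 6, 8}:
G(0) = 0
G(1) = mex{0} = 1
G(2) = mex{1,0} = 2
G(3) = mex{2,1} = 0
G(4) = mex{0,2,0} = 1
G(5) = mex{1,0,1} = 2
G(6) = mex{2,1,2,0} = 3
G(7) = mex{3,2,0,1} = 4
G(8) = mex{4,3,1,2,0} = 5
G(9) = mex{5,4,2,0,1} = 3
G(10) = mex{3,5,3,1,2} = 0
G(11) = mex{0,3,4,2,0} = 1
G(12) = mex{1,0,5,3,1} = 2
G(13) = mex{2,1,3,4,2} = 0
G(14) = mex{0,2,0,5,3} = 1
G(15) = mex{1,0,1,3,4} = 2
G(16) = mex{2,1,2,0,5} = 3
G(17) = mex{3,2,0,1,3} = 4
G_A(17) = 4.
Pile B, S = {4, 6}:
n :  0  1  2  3  4  5  6  7  8  9 10 11 12 13 14 15 16 17 18 19 20 21 22 23 24
G :  0  0  0  0  1  1  1  1  2  2  0  0  0  0  1  1  1  1  2  2  0  0  0  0  1
G_B(24) = 1.
Pile C, S = {1, 5, 7, 8}:
G(0) = 0
G(1) = mex{0} = 1
G(2) = mex{1} = 0
G(3) = mex{0} = 1
G(4) = mex{1} = 0
G(5) = mex{0,0} = 1
G(6) = mex{1,1} = 0
G(7) = mex{0,0,0} = 1
G(8) = mex{1,1,1,0} = 2
G(9) = mex{2,0,0,1} = 3
G(10) = mex{3,1,1,0} = 2
G(11) = mex{2,0,0,1} = 3
G(12) = mex{3,1,1,0} = 2
G(13) = mex{2,2,0,1} = 3
G(14) = mex{3,3,1,0} = 2
G(15) = mex{2,2,2,1} = 0
G(16) = mex{0,3,3,2} = 1
G(17) = mex{1,2,2,3} = 0
G(18) = mex{0,3,3,2} = 1
G(19) = mex{1,2,2,3} = 0
G(20) = mex{0,0,3,2} = 1
G(21) = mex{1,1,2,3} = 0
G(22) = mex{0,0,0,2} = 1
G(23) = mex{1,1,1,0} = 2
G(24) = mex{2,0,0,1} = 3
G(25) = mex{3,1,1,0} = 2
G(26) = mex{2,0,0,1} = 3
G_C(26) = 3.
Combined Grundy value = 4 ⊕ 1 ⊕ 3 = 6.

6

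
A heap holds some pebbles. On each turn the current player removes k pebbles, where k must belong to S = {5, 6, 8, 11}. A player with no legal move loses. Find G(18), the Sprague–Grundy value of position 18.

G(0) = 0
G(1) = mex{} = 0
G(2) = mex{} = 0
G(3) = mex{} = 0
G(4) = mex{} = 0
G(5) = mex{0} = 1
G(6) = mex{0,0} = 1
G(7) = mex{0,0} = 1
G(8) = mex{0,0,0} = 1
G(9) = mex{0,0,0} = 1
G(10) = mex{1,0,0} = 2
G(11) = mex{1,1,0,0} = 2
G(12) = mex{1,1,0,0} = 2
G(13) = mex{1,1,1,0} = 2
G(14) = mex{1,1,1,0} = 2
G(15) = mex{2,1,1,0} = 3
G(16) = mex{2,2,1,1} = 0
G(17) = mex{2,2,1,1} = 0
G(18) = mex{2,2,2,1} = 0

0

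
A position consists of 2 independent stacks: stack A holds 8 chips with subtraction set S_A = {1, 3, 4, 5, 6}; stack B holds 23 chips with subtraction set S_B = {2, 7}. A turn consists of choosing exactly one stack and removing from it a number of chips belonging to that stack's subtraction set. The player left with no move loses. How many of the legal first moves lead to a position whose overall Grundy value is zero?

Stack A, S = {1, 3, 4, 5, 6}:
G(0) = 0
G(1) = mex{0} = 1
G(2) = mex{1} = 0
G(3) = mex{0,0} = 1
G(4) = mex{1,1,0} = 2
G(5) = mex{2,0,1,0} = 3
G(6) = mex{3,1,0,1,0} = 2
G(7) = mex{2,2,1,0,1} = 3
G(8) = mex{3,3,2,1,0} = 4
G_A(8) = 4.
Stack B, S = {2, 7}:
n :  0  1  2  3  4  5  6  7  8  9 10 11 12 13 14 15 16 17 18 19 20 21 22 23
G :  0  0  1  1  0  0  1  1  2  0  0  1  1  0  0  1  1  2  0  0  1  1  0  0
G_B(23) = 0.
Combined Grundy value = 4 ⊕ 0 = 4.
A winning move leaves total XOR = 0, i.e. changes one component's Grundy value g to g ⊕ X where X is the current total.
Stack A: need g' = 4⊕4 = 0. Options: 8−1→G=3, 8−3→G=3, 8−4→G=2, 8−5→G=1, 8−6→G=0. Hits: 1.
Stack B: need g' = 0⊕4 = 4. Options: 23−2→G=1, 23−7→G=1. Hits: 0.

1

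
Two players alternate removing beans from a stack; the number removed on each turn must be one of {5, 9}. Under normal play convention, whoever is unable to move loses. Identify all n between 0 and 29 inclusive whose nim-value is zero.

0, 1, 2, 3, 4, 14, 15, 16, 17, 18, 28, 29

G(0) = 0
G(1) = mex{} = 0
G(2) = mex{} = 0
G(3) = mex{} = 0
G(4) = mex{} = 0
G(5) = mex{0} = 1
G(6) = mex{0} = 1
G(7) = mex{0} = 1
G(8) = mex{0} = 1
G(9) = mex{0,0} = 1
G(10) = mex{1,0} = 2
G(11) = mex{1,0} = 2
G(12) = mex{1,0} = 2
G(13) = mex{1,0} = 2
G(14) = mex{1,1} = 0
G(15) = mex{2,1} = 0
G(16) = mex{2,1} = 0
G(17) = mex{2,1} = 0
G(18) = mex{2,1} = 0
G(19) = mex{0,2} = 1
G(20) = mex{0,2} = 1
G(21) = mex{0,2} = 1
G(22) = mex{0,2} = 1
G(23) = mex{0,0} = 1
G(24) = mex{1,0} = 2
G(25) = mex{1,0} = 2
G(26) = mex{1,0} = 2
G(27) = mex{1,0} = 2
G(28) = mex{1,1} = 0
G(29) = mex{2,1} = 0
P-positions are exactly the n with G(n) = 0.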